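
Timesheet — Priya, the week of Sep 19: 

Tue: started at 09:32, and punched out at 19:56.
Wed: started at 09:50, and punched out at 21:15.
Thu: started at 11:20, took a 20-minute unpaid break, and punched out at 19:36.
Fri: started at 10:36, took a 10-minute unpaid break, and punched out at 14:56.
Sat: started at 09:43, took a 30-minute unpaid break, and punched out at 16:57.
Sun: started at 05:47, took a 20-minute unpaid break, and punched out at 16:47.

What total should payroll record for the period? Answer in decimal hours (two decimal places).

51.32 hours

Tue: 09:32–19:56 = 10 h 24 min
Wed: 09:50–21:15 = 11 h 25 min
Thu: 11:20–19:36 = 8 h 16 min; less 20 min break → 7 h 56 min
Fri: 10:36–14:56 = 4 h 20 min; less 10 min break → 4 h 10 min
Sat: 09:43–16:57 = 7 h 14 min; less 30 min break → 6 h 44 min
Sun: 05:47–16:47 = 11 h 0 min; less 20 min break → 10 h 40 min
Total: 10 h 24 min + 11 h 25 min + 7 h 56 min + 4 h 10 min + 6 h 44 min + 10 h 40 min = 51 h 19 min.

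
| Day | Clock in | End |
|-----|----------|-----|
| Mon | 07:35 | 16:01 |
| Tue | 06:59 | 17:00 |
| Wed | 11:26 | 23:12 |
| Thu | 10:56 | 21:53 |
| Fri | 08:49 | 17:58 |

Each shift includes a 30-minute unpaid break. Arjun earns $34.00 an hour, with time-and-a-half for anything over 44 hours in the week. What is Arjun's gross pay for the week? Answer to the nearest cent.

$1690.65

Mon: 07:35–16:01 = 8 h 26 min; less 30 min break → 7 h 56 min
Tue: 06:59–17:00 = 10 h 1 min; less 30 min break → 9 h 31 min
Wed: 11:26–23:12 = 11 h 46 min; less 30 min break → 11 h 16 min
Thu: 10:56–21:53 = 10 h 57 min; less 30 min break → 10 h 27 min
Fri: 08:49–17:58 = 9 h 9 min; less 30 min break → 8 h 39 min
Total worked: 47 h 49 min = 2869 min.
Regular 44 h 0 min = 2640 min at $34.00/h; overtime 3 h 49 min = 229 min at $51.00/h.
Pay = (2640 × $34.00 + 229 × $51.00) ÷ 60 = $1690.65.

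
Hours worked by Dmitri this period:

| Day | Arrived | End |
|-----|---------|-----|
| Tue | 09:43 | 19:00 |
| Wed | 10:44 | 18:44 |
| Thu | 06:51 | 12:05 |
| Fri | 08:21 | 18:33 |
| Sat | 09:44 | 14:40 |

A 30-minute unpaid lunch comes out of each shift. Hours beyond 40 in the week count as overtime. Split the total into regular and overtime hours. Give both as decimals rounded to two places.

Regular 35.15 hours, overtime 0.00 hours

Tue: 09:43–19:00 = 9 h 17 min; less 30 min break → 8 h 47 min
Wed: 10:44–18:44 = 8 h 0 min; less 30 min break → 7 h 30 min
Thu: 06:51–12:05 = 5 h 14 min; less 30 min break → 4 h 44 min
Fri: 08:21–18:33 = 10 h 12 min; less 30 min break → 9 h 42 min
Sat: 09:44–14:40 = 4 h 56 min; less 30 min break → 4 h 26 min
Total worked: 35 h 9 min = 35.15 h.
Threshold 40 h → overtime 0 h 0 min, regular 35 h 9 min.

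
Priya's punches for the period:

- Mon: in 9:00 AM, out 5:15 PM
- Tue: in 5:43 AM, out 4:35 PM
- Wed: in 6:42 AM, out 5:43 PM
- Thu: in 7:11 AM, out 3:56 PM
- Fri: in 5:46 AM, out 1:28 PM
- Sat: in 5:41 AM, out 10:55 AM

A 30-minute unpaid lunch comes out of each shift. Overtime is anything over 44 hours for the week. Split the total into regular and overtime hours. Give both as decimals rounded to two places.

Mon: 9:00 AM–5:15 PM = 8 h 15 min; less 30 min break → 7 h 45 min
Tue: 5:43 AM–4:35 PM = 10 h 52 min; less 30 min break → 10 h 22 min
Wed: 6:42 AM–5:43 PM = 11 h 1 min; less 30 min break → 10 h 31 min
Thu: 7:11 AM–3:56 PM = 8 h 45 min; less 30 min break → 8 h 15 min
Fri: 5:46 AM–1:28 PM = 7 h 42 min; less 30 min break → 7 h 12 min
Sat: 5:41 AM–10:55 AM = 5 h 14 min; less 30 min break → 4 h 44 min
Total worked: 48 h 49 min = 48.82 h.
Threshold 44 h → overtime 4 h 49 min, regular 44 h 0 min.

Regular 44.00 hours, overtime 4.82 hours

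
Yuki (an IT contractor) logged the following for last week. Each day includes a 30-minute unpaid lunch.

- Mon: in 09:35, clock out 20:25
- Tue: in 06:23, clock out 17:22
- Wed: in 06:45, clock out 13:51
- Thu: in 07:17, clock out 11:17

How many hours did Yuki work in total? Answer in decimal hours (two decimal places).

30.92 hours

Mon: 09:35–20:25 = 10 h 50 min; less 30 min break → 10 h 20 min
Tue: 06:23–17:22 = 10 h 59 min; less 30 min break → 10 h 29 min
Wed: 06:45–13:51 = 7 h 6 min; less 30 min break → 6 h 36 min
Thu: 07:17–11:17 = 4 h 0 min; less 30 min break → 3 h 30 min
Total: 10 h 20 min + 10 h 29 min + 6 h 36 min + 3 h 30 min = 30 h 55 min.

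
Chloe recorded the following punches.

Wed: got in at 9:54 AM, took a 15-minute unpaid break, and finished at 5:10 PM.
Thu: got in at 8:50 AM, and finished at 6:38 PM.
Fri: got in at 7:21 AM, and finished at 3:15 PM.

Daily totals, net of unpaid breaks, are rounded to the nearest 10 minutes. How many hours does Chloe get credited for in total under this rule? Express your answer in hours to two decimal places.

Wed: 9:54 AM–5:10 PM = 7 h 16 min − 15 min = 7 h 1 min → rounds to 7 h 0 min
Thu: 8:50 AM–6:38 PM = 9 h 48 min → rounds to 9 h 50 min
Fri: 7:21 AM–3:15 PM = 7 h 54 min → rounds to 7 h 50 min
Total credited: 24 h 40 min.

24.67 hours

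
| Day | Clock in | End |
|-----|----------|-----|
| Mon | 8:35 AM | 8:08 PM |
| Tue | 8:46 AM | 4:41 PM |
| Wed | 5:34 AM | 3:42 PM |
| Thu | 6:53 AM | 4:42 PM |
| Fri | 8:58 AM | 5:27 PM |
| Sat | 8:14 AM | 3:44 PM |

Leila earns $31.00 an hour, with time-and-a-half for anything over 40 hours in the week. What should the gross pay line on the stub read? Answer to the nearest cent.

Mon: 8:35 AM–8:08 PM = 11 h 33 min
Tue: 8:46 AM–4:41 PM = 7 h 55 min
Wed: 5:34 AM–3:42 PM = 10 h 8 min
Thu: 6:53 AM–4:42 PM = 9 h 49 min
Fri: 8:58 AM–5:27 PM = 8 h 29 min
Sat: 8:14 AM–3:44 PM = 7 h 30 min
Total worked: 55 h 24 min = 3324 min.
Regular 40 h 0 min = 2400 min at $31.00/h; overtime 15 h 24 min = 924 min at $46.50/h.
Pay = (2400 × $31.00 + 924 × $46.50) ÷ 60 = $1956.10.

$1956.10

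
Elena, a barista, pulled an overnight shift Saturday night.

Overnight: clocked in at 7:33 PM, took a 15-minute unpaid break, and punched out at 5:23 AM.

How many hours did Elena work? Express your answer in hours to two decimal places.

9.58 hours

Overnight: 7:33 PM → midnight = 4 h 27 min; midnight → 5:23 AM = 5 h 23 min; span 9 h 50 min; less 15 min break → 9 h 35 min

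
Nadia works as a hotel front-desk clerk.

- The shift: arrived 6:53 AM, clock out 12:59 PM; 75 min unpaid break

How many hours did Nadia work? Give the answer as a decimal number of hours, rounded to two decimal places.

The shift: 6:53 AM–12:59 PM = 6 h 6 min; less 75 min break → 4 h 51 min

4.85 hours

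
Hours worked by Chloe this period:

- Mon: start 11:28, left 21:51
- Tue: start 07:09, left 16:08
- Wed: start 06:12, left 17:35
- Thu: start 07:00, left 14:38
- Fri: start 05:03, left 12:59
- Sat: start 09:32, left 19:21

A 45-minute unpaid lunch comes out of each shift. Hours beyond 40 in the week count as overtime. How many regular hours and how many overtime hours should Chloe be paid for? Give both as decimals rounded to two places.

Mon: 11:28–21:51 = 10 h 23 min; less 45 min break → 9 h 38 min
Tue: 07:09–16:08 = 8 h 59 min; less 45 min break → 8 h 14 min
Wed: 06:12–17:35 = 11 h 23 min; less 45 min break → 10 h 38 min
Thu: 07:00–14:38 = 7 h 38 min; less 45 min break → 6 h 53 min
Fri: 05:03–12:59 = 7 h 56 min; less 45 min break → 7 h 11 min
Sat: 09:32–19:21 = 9 h 49 min; less 45 min break → 9 h 4 min
Total worked: 51 h 38 min = 51.63 h.
Threshold 40 h → overtime 11 h 38 min, regular 40 h 0 min.

Regular 40.00 hours, overtime 11.63 hours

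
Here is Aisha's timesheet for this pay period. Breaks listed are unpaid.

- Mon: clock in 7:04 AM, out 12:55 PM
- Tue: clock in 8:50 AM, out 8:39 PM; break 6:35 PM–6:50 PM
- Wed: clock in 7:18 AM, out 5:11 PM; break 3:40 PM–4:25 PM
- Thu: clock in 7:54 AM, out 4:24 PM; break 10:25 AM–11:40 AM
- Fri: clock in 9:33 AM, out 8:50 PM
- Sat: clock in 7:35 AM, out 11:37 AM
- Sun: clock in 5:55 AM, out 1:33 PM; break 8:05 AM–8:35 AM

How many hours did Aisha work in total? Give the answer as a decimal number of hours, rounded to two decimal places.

56.25 hours

Mon: 7:04 AM–12:55 PM = 5 h 51 min
Tue: 8:50 AM–8:39 PM = 11 h 49 min; less 15 min break → 11 h 34 min
Wed: 7:18 AM–5:11 PM = 9 h 53 min; less 45 min break → 9 h 8 min
Thu: 7:54 AM–4:24 PM = 8 h 30 min; less 75 min break → 7 h 15 min
Fri: 9:33 AM–8:50 PM = 11 h 17 min
Sat: 7:35 AM–11:37 AM = 4 h 2 min
Sun: 5:55 AM–1:33 PM = 7 h 38 min; less 30 min break → 7 h 8 min
Total: 5 h 51 min + 11 h 34 min + 9 h 8 min + 7 h 15 min + 11 h 17 min + 4 h 2 min + 7 h 8 min = 56 h 15 min.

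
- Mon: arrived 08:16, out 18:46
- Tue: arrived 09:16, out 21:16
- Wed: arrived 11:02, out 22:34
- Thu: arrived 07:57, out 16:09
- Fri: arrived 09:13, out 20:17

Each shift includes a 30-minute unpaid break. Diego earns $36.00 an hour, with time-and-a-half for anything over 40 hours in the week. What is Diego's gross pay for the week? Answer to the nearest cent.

Mon: 08:16–18:46 = 10 h 30 min; less 30 min break → 10 h 0 min
Tue: 09:16–21:16 = 12 h 0 min; less 30 min break → 11 h 30 min
Wed: 11:02–22:34 = 11 h 32 min; less 30 min break → 11 h 2 min
Thu: 07:57–16:09 = 8 h 12 min; less 30 min break → 7 h 42 min
Fri: 09:13–20:17 = 11 h 4 min; less 30 min break → 10 h 34 min
Total worked: 50 h 48 min = 3048 min.
Regular 40 h 0 min = 2400 min at $36.00/h; overtime 10 h 48 min = 648 min at $54.00/h.
Pay = (2400 × $36.00 + 648 × $54.00) ÷ 60 = $2023.20.

$2023.20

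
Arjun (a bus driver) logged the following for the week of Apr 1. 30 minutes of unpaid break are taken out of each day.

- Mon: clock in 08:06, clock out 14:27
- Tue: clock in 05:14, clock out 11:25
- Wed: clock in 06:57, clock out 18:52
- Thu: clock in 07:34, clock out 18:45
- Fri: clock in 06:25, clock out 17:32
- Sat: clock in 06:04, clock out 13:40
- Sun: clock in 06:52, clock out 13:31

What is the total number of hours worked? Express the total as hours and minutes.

57 h 30 min

Mon: 08:06–14:27 = 6 h 21 min; less 30 min break → 5 h 51 min
Tue: 05:14–11:25 = 6 h 11 min; less 30 min break → 5 h 41 min
Wed: 06:57–18:52 = 11 h 55 min; less 30 min break → 11 h 25 min
Thu: 07:34–18:45 = 11 h 11 min; less 30 min break → 10 h 41 min
Fri: 06:25–17:32 = 11 h 7 min; less 30 min break → 10 h 37 min
Sat: 06:04–13:40 = 7 h 36 min; less 30 min break → 7 h 6 min
Sun: 06:52–13:31 = 6 h 39 min; less 30 min break → 6 h 9 min
Total: 5 h 51 min + 5 h 41 min + 11 h 25 min + 10 h 41 min + 10 h 37 min + 7 h 6 min + 6 h 9 min = 57 h 30 min.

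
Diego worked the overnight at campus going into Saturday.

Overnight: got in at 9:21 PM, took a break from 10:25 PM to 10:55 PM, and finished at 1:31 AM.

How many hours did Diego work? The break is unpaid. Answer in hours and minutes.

3 h 40 min

Overnight: 9:21 PM → midnight = 2 h 39 min; midnight → 1:31 AM = 1 h 31 min; span 4 h 10 min; less 30 min break → 3 h 40 min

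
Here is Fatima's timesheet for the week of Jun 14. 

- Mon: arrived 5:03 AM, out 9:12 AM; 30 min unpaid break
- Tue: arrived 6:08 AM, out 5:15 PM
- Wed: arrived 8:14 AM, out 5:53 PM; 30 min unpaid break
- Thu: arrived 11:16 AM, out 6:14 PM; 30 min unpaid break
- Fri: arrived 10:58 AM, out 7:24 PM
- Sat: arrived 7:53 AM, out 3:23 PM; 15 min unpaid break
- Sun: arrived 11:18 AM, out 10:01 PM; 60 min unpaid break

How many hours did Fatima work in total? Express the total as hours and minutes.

Mon: 5:03 AM–9:12 AM = 4 h 9 min; less 30 min break → 3 h 39 min
Tue: 6:08 AM–5:15 PM = 11 h 7 min
Wed: 8:14 AM–5:53 PM = 9 h 39 min; less 30 min break → 9 h 9 min
Thu: 11:16 AM–6:14 PM = 6 h 58 min; less 30 min break → 6 h 28 min
Fri: 10:58 AM–7:24 PM = 8 h 26 min
Sat: 7:53 AM–3:23 PM = 7 h 30 min; less 15 min break → 7 h 15 min
Sun: 11:18 AM–10:01 PM = 10 h 43 min; less 60 min break → 9 h 43 min
Total: 3 h 39 min + 11 h 7 min + 9 h 9 min + 6 h 28 min + 8 h 26 min + 7 h 15 min + 9 h 43 min = 55 h 47 min.

55 h 47 min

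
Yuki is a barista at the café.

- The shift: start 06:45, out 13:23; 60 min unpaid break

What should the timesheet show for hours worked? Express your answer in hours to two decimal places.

5.63 hours

The shift: 06:45–13:23 = 6 h 38 min; less 60 min break → 5 h 38 min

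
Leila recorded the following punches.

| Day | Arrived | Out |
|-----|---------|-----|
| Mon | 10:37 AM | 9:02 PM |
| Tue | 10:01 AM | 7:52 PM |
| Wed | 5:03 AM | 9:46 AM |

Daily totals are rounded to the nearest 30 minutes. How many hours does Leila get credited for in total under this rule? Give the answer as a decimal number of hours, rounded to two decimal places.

Mon: 10:37 AM–9:02 PM = 10 h 25 min → rounds to 10 h 30 min
Tue: 10:01 AM–7:52 PM = 9 h 51 min → rounds to 10 h 0 min
Wed: 5:03 AM–9:46 AM = 4 h 43 min → rounds to 4 h 30 min
Total credited: 25 h 0 min.

25.00 hours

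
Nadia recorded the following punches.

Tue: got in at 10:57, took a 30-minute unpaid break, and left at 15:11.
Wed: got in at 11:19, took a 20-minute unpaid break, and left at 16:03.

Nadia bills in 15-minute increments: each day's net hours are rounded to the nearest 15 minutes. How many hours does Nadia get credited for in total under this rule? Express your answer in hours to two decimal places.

Tue: 10:57–15:11 = 4 h 14 min − 30 min = 3 h 44 min → rounds to 3 h 45 min
Wed: 11:19–16:03 = 4 h 44 min − 20 min = 4 h 24 min → rounds to 4 h 30 min
Total credited: 8 h 15 min.

8.25 hours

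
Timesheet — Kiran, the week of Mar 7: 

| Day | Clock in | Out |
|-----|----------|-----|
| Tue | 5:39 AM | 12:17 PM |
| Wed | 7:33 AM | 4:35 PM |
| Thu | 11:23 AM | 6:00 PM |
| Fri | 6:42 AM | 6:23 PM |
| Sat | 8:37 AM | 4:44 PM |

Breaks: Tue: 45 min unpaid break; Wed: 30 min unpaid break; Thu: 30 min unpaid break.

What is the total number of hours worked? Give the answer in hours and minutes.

Tue: 5:39 AM–12:17 PM = 6 h 38 min; less 45 min break → 5 h 53 min
Wed: 7:33 AM–4:35 PM = 9 h 2 min; less 30 min break → 8 h 32 min
Thu: 11:23 AM–6:00 PM = 6 h 37 min; less 30 min break → 6 h 7 min
Fri: 6:42 AM–6:23 PM = 11 h 41 min
Sat: 8:37 AM–4:44 PM = 8 h 7 min
Total: 5 h 53 min + 8 h 32 min + 6 h 7 min + 11 h 41 min + 8 h 7 min = 40 h 20 min.

40 h 20 min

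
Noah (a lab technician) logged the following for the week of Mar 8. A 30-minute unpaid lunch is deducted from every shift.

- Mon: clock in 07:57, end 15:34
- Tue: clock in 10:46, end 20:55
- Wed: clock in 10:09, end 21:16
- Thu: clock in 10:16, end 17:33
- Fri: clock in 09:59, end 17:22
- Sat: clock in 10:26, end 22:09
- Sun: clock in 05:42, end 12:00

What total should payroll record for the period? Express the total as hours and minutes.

58 h 4 min

Mon: 07:57–15:34 = 7 h 37 min; less 30 min break → 7 h 7 min
Tue: 10:46–20:55 = 10 h 9 min; less 30 min break → 9 h 39 min
Wed: 10:09–21:16 = 11 h 7 min; less 30 min break → 10 h 37 min
Thu: 10:16–17:33 = 7 h 17 min; less 30 min break → 6 h 47 min
Fri: 09:59–17:22 = 7 h 23 min; less 30 min break → 6 h 53 min
Sat: 10:26–22:09 = 11 h 43 min; less 30 min break → 11 h 13 min
Sun: 05:42–12:00 = 6 h 18 min; less 30 min break → 5 h 48 min
Total: 7 h 7 min + 9 h 39 min + 10 h 37 min + 6 h 47 min + 6 h 53 min + 11 h 13 min + 5 h 48 min = 58 h 4 min.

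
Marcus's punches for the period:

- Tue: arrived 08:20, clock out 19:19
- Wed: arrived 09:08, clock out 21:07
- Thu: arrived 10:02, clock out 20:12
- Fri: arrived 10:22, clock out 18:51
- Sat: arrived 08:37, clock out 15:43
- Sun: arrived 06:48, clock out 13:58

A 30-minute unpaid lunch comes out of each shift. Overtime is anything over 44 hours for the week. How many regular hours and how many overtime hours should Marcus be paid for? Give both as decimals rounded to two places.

Tue: 08:20–19:19 = 10 h 59 min; less 30 min break → 10 h 29 min
Wed: 09:08–21:07 = 11 h 59 min; less 30 min break → 11 h 29 min
Thu: 10:02–20:12 = 10 h 10 min; less 30 min break → 9 h 40 min
Fri: 10:22–18:51 = 8 h 29 min; less 30 min break → 7 h 59 min
Sat: 08:37–15:43 = 7 h 6 min; less 30 min break → 6 h 36 min
Sun: 06:48–13:58 = 7 h 10 min; less 30 min break → 6 h 40 min
Total worked: 52 h 53 min = 52.88 h.
Threshold 44 h → overtime 8 h 53 min, regular 44 h 0 min.

Regular 44.00 hours, overtime 8.88 hours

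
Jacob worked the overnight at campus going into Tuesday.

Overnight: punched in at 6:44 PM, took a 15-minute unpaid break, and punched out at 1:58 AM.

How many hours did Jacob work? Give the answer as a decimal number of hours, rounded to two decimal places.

6.98 hours

Overnight: 6:44 PM → midnight = 5 h 16 min; midnight → 1:58 AM = 1 h 58 min; span 7 h 14 min; less 15 min break → 6 h 59 min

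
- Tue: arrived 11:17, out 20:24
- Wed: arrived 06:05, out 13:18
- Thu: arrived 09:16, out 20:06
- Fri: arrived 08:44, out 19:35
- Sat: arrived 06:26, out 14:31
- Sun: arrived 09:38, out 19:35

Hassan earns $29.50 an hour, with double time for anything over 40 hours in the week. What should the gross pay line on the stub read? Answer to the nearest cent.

$2126.95

Tue: 11:17–20:24 = 9 h 7 min
Wed: 06:05–13:18 = 7 h 13 min
Thu: 09:16–20:06 = 10 h 50 min
Fri: 08:44–19:35 = 10 h 51 min
Sat: 06:26–14:31 = 8 h 5 min
Sun: 09:38–19:35 = 9 h 57 min
Total worked: 56 h 3 min = 3363 min.
Regular 40 h 0 min = 2400 min at $29.50/h; overtime 16 h 3 min = 963 min at $59.00/h.
Pay = (2400 × $29.50 + 963 × $59.00) ÷ 60 = $2126.95.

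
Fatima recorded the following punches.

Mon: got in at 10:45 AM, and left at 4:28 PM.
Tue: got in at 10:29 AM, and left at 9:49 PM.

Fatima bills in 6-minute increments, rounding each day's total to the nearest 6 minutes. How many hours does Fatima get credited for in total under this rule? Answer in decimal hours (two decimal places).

17.00 hours

Mon: 10:45 AM–4:28 PM = 5 h 43 min → rounds to 5 h 42 min
Tue: 10:29 AM–9:49 PM = 11 h 20 min → rounds to 11 h 18 min
Total credited: 17 h 0 min.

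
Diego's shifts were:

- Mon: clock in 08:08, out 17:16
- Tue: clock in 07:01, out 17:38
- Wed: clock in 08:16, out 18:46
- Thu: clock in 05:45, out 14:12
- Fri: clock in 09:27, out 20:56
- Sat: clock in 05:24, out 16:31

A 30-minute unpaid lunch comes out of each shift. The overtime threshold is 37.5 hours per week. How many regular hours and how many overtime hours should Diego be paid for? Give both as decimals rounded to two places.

Regular 37.50 hours, overtime 20.80 hours

Mon: 08:08–17:16 = 9 h 8 min; less 30 min break → 8 h 38 min
Tue: 07:01–17:38 = 10 h 37 min; less 30 min break → 10 h 7 min
Wed: 08:16–18:46 = 10 h 30 min; less 30 min break → 10 h 0 min
Thu: 05:45–14:12 = 8 h 27 min; less 30 min break → 7 h 57 min
Fri: 09:27–20:56 = 11 h 29 min; less 30 min break → 10 h 59 min
Sat: 05:24–16:31 = 11 h 7 min; less 30 min break → 10 h 37 min
Total worked: 58 h 18 min = 58.30 h.
Threshold 37.5 h → overtime 20 h 48 min, regular 37 h 30 min.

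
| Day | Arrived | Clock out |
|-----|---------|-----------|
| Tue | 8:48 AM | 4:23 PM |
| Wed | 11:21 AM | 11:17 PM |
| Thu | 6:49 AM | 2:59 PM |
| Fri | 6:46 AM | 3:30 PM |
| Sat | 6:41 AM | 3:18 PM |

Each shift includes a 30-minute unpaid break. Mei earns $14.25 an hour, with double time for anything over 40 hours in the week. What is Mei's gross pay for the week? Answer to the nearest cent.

Tue: 8:48 AM–4:23 PM = 7 h 35 min; less 30 min break → 7 h 5 min
Wed: 11:21 AM–11:17 PM = 11 h 56 min; less 30 min break → 11 h 26 min
Thu: 6:49 AM–2:59 PM = 8 h 10 min; less 30 min break → 7 h 40 min
Fri: 6:46 AM–3:30 PM = 8 h 44 min; less 30 min break → 8 h 14 min
Sat: 6:41 AM–3:18 PM = 8 h 37 min; less 30 min break → 8 h 7 min
Total worked: 42 h 32 min = 2552 min.
Regular 40 h 0 min = 2400 min at $14.25/h; overtime 2 h 32 min = 152 min at $28.50/h.
Pay = (2400 × $14.25 + 152 × $28.50) ÷ 60 = $642.20.

$642.20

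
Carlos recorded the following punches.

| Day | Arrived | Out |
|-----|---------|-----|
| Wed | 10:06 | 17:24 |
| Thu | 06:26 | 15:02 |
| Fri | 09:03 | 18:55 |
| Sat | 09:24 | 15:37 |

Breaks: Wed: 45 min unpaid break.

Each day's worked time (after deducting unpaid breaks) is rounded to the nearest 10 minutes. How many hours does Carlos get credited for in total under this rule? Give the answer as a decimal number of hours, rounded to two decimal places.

Wed: 10:06–17:24 = 7 h 18 min − 45 min = 6 h 33 min → rounds to 6 h 30 min
Thu: 06:26–15:02 = 8 h 36 min → rounds to 8 h 40 min
Fri: 09:03–18:55 = 9 h 52 min → rounds to 9 h 50 min
Sat: 09:24–15:37 = 6 h 13 min → rounds to 6 h 10 min
Total credited: 31 h 10 min.

31.17 hours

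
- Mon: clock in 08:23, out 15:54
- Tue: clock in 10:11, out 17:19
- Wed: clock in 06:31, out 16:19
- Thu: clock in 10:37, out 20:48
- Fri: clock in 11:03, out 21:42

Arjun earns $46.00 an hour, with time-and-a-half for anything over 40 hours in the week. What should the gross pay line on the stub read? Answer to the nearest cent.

Mon: 08:23–15:54 = 7 h 31 min
Tue: 10:11–17:19 = 7 h 8 min
Wed: 06:31–16:19 = 9 h 48 min
Thu: 10:37–20:48 = 10 h 11 min
Fri: 11:03–21:42 = 10 h 39 min
Total worked: 45 h 17 min = 2717 min.
Regular 40 h 0 min = 2400 min at $46.00/h; overtime 5 h 17 min = 317 min at $69.00/h.
Pay = (2400 × $46.00 + 317 × $69.00) ÷ 60 = $2204.55.

$2204.55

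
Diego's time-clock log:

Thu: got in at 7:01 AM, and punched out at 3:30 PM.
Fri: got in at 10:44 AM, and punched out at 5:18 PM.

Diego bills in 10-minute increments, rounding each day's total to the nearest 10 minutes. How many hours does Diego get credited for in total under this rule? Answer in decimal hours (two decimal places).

Thu: 7:01 AM–3:30 PM = 8 h 29 min → rounds to 8 h 30 min
Fri: 10:44 AM–5:18 PM = 6 h 34 min → rounds to 6 h 30 min
Total credited: 15 h 0 min.

15.00 hours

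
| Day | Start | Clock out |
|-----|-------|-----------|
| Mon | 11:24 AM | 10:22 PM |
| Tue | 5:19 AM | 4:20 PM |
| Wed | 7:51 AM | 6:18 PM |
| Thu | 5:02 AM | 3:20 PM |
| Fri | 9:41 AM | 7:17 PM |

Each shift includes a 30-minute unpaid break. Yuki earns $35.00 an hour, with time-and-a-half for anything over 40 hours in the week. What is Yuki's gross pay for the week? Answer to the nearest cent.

Mon: 11:24 AM–10:22 PM = 10 h 58 min; less 30 min break → 10 h 28 min
Tue: 5:19 AM–4:20 PM = 11 h 1 min; less 30 min break → 10 h 31 min
Wed: 7:51 AM–6:18 PM = 10 h 27 min; less 30 min break → 9 h 57 min
Thu: 5:02 AM–3:20 PM = 10 h 18 min; less 30 min break → 9 h 48 min
Fri: 9:41 AM–7:17 PM = 9 h 36 min; less 30 min break → 9 h 6 min
Total worked: 49 h 50 min = 2990 min.
Regular 40 h 0 min = 2400 min at $35.00/h; overtime 9 h 50 min = 590 min at $52.50/h.
Pay = (2400 × $35.00 + 590 × $52.50) ÷ 60 = $1916.25.

$1916.25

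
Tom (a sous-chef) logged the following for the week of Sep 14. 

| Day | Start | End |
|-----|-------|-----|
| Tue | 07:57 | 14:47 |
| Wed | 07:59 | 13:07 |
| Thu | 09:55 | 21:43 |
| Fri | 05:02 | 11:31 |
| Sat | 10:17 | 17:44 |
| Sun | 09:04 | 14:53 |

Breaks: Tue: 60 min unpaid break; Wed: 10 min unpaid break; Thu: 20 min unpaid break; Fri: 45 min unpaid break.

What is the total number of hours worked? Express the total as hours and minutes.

41 h 16 min

Tue: 07:57–14:47 = 6 h 50 min; less 60 min break → 5 h 50 min
Wed: 07:59–13:07 = 5 h 8 min; less 10 min break → 4 h 58 min
Thu: 09:55–21:43 = 11 h 48 min; less 20 min break → 11 h 28 min
Fri: 05:02–11:31 = 6 h 29 min; less 45 min break → 5 h 44 min
Sat: 10:17–17:44 = 7 h 27 min
Sun: 09:04–14:53 = 5 h 49 min
Total: 5 h 50 min + 4 h 58 min + 11 h 28 min + 5 h 44 min + 7 h 27 min + 5 h 49 min = 41 h 16 min.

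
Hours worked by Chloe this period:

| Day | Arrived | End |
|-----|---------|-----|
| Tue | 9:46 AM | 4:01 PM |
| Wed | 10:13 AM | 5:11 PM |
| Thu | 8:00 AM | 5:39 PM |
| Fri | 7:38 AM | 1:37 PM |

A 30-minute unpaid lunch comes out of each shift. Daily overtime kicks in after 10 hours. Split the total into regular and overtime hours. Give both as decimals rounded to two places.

Regular 26.85 hours, overtime 0.00 hours

Tue: 9:46 AM–4:01 PM = 6 h 15 min; less 30 min break → 5 h 45 min
Wed: 10:13 AM–5:11 PM = 6 h 58 min; less 30 min break → 6 h 28 min
Thu: 8:00 AM–5:39 PM = 9 h 39 min; less 30 min break → 9 h 9 min
Fri: 7:38 AM–1:37 PM = 5 h 59 min; less 30 min break → 5 h 29 min
Tue reg 5 h 45 min / OT 0 h 0 min; Wed reg 6 h 28 min / OT 0 h 0 min; Thu reg 9 h 9 min / OT 0 h 0 min; Fri reg 5 h 29 min / OT 0 h 0 min.
Totals: regular 26 h 51 min, overtime 0 h 0 min.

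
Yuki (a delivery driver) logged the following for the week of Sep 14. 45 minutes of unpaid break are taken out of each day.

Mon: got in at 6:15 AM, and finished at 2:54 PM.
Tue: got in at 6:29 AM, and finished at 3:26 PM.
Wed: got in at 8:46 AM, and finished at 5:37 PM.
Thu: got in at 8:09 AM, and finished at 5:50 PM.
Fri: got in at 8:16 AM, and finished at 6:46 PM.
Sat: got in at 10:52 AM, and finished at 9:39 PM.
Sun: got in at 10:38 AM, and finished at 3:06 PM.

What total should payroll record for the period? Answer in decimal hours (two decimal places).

56.63 hours

Mon: 6:15 AM–2:54 PM = 8 h 39 min; less 45 min break → 7 h 54 min
Tue: 6:29 AM–3:26 PM = 8 h 57 min; less 45 min break → 8 h 12 min
Wed: 8:46 AM–5:37 PM = 8 h 51 min; less 45 min break → 8 h 6 min
Thu: 8:09 AM–5:50 PM = 9 h 41 min; less 45 min break → 8 h 56 min
Fri: 8:16 AM–6:46 PM = 10 h 30 min; less 45 min break → 9 h 45 min
Sat: 10:52 AM–9:39 PM = 10 h 47 min; less 45 min break → 10 h 2 min
Sun: 10:38 AM–3:06 PM = 4 h 28 min; less 45 min break → 3 h 43 min
Total: 7 h 54 min + 8 h 12 min + 8 h 6 min + 8 h 56 min + 9 h 45 min + 10 h 2 min + 3 h 43 min = 56 h 38 min.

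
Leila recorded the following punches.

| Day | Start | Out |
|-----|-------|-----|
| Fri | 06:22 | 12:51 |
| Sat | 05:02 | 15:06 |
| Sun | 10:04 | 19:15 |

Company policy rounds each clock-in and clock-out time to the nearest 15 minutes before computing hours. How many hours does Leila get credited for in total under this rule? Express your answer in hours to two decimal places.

Fri: in 06:22→06:15, out 12:51→12:45; 6 h 30 min
Sat: in 05:02→05:00, out 15:06→15:00; 10 h 0 min
Sun: in 10:04→10:00, out 19:15→19:15; 9 h 15 min
Total credited: 25 h 45 min.

25.75 hours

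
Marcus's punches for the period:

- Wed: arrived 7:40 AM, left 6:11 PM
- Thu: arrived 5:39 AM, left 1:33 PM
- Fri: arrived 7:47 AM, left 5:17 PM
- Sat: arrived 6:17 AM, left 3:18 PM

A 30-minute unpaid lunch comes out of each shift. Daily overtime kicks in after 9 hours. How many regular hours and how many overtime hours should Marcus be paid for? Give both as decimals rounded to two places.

Regular 33.92 hours, overtime 1.02 hours

Wed: 7:40 AM–6:11 PM = 10 h 31 min; less 30 min break → 10 h 1 min
Thu: 5:39 AM–1:33 PM = 7 h 54 min; less 30 min break → 7 h 24 min
Fri: 7:47 AM–5:17 PM = 9 h 30 min; less 30 min break → 9 h 0 min
Sat: 6:17 AM–3:18 PM = 9 h 1 min; less 30 min break → 8 h 31 min
Wed reg 9 h 0 min / OT 1 h 1 min; Thu reg 7 h 24 min / OT 0 h 0 min; Fri reg 9 h 0 min / OT 0 h 0 min; Sat reg 8 h 31 min / OT 0 h 0 min.
Totals: regular 33 h 55 min, overtime 1 h 1 min.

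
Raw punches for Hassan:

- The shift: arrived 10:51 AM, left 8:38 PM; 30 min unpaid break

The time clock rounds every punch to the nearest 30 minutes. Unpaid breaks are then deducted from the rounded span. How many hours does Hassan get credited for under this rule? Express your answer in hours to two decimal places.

9.00 hours

The shift: in 10:51 AM→11:00 AM, out 8:38 PM→8:30 PM; 9 h 30 min − 30 min = 9 h 0 min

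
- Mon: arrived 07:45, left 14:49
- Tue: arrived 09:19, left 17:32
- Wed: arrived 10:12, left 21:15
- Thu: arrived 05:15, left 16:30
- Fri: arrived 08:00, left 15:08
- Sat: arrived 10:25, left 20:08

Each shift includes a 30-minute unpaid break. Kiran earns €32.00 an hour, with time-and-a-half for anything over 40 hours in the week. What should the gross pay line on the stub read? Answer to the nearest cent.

Mon: 07:45–14:49 = 7 h 4 min; less 30 min break → 6 h 34 min
Tue: 09:19–17:32 = 8 h 13 min; less 30 min break → 7 h 43 min
Wed: 10:12–21:15 = 11 h 3 min; less 30 min break → 10 h 33 min
Thu: 05:15–16:30 = 11 h 15 min; less 30 min break → 10 h 45 min
Fri: 08:00–15:08 = 7 h 8 min; less 30 min break → 6 h 38 min
Sat: 10:25–20:08 = 9 h 43 min; less 30 min break → 9 h 13 min
Total worked: 51 h 26 min = 3086 min.
Regular 40 h 0 min = 2400 min at €32.00/h; overtime 11 h 26 min = 686 min at €48.00/h.
Pay = (2400 × €32.00 + 686 × €48.00) ÷ 60 = €1828.80.

€1828.80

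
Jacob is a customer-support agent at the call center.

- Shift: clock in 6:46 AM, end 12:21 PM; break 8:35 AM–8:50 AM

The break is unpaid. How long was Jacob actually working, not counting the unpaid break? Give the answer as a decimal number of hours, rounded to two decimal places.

Shift: 6:46 AM–12:21 PM = 5 h 35 min; less 15 min break → 5 h 20 min

5.33 hours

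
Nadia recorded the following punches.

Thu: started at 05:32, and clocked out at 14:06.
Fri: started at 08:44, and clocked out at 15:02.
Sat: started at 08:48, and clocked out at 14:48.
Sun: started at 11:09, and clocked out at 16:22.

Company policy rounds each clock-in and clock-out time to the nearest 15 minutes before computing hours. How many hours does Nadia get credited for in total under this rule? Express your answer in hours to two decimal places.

Thu: in 05:32→05:30, out 14:06→14:00; 8 h 30 min
Fri: in 08:44→08:45, out 15:02→15:00; 6 h 15 min
Sat: in 08:48→08:45, out 14:48→14:45; 6 h 0 min
Sun: in 11:09→11:15, out 16:22→16:15; 5 h 0 min
Total credited: 25 h 45 min.

25.75 hours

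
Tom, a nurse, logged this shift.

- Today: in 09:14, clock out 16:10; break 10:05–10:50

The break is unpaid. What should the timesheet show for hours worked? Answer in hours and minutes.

Today: 09:14–16:10 = 6 h 56 min; less 45 min break → 6 h 11 min

6 h 11 min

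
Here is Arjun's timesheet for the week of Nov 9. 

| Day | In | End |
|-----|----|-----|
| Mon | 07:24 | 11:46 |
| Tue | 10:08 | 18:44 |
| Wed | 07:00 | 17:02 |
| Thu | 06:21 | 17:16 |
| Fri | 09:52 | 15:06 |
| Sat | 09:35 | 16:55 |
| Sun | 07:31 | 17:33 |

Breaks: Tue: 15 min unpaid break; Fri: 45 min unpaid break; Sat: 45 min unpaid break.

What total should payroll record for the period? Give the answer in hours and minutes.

Mon: 07:24–11:46 = 4 h 22 min
Tue: 10:08–18:44 = 8 h 36 min; less 15 min break → 8 h 21 min
Wed: 07:00–17:02 = 10 h 2 min
Thu: 06:21–17:16 = 10 h 55 min
Fri: 09:52–15:06 = 5 h 14 min; less 45 min break → 4 h 29 min
Sat: 09:35–16:55 = 7 h 20 min; less 45 min break → 6 h 35 min
Sun: 07:31–17:33 = 10 h 2 min
Total: 4 h 22 min + 8 h 21 min + 10 h 2 min + 10 h 55 min + 4 h 29 min + 6 h 35 min + 10 h 2 min = 54 h 46 min.

54 h 46 min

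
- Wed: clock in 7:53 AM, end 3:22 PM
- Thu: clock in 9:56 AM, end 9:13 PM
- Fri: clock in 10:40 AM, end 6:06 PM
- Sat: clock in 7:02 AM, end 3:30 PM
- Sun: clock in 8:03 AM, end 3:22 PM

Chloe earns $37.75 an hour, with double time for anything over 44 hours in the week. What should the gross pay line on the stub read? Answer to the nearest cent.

$1584.87

Wed: 7:53 AM–3:22 PM = 7 h 29 min
Thu: 9:56 AM–9:13 PM = 11 h 17 min
Fri: 10:40 AM–6:06 PM = 7 h 26 min
Sat: 7:02 AM–3:30 PM = 8 h 28 min
Sun: 8:03 AM–3:22 PM = 7 h 19 min
Total worked: 41 h 59 min = 2519 min.
Regular 41 h 59 min = 2519 min at $37.75/h; overtime 0 h 0 min = 0 min at $75.50/h.
Pay = (2519 × $37.75 + 0 × $75.50) ÷ 60 = $1584.87.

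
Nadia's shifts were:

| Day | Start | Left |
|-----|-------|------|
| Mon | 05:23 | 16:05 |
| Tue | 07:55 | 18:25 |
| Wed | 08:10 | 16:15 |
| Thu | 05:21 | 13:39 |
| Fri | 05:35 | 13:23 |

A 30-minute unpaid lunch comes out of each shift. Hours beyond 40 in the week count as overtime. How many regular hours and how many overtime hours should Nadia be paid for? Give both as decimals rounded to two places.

Mon: 05:23–16:05 = 10 h 42 min; less 30 min break → 10 h 12 min
Tue: 07:55–18:25 = 10 h 30 min; less 30 min break → 10 h 0 min
Wed: 08:10–16:15 = 8 h 5 min; less 30 min break → 7 h 35 min
Thu: 05:21–13:39 = 8 h 18 min; less 30 min break → 7 h 48 min
Fri: 05:35–13:23 = 7 h 48 min; less 30 min break → 7 h 18 min
Total worked: 42 h 53 min = 42.88 h.
Threshold 40 h → overtime 2 h 53 min, regular 40 h 0 min.

Regular 40.00 hours, overtime 2.88 hours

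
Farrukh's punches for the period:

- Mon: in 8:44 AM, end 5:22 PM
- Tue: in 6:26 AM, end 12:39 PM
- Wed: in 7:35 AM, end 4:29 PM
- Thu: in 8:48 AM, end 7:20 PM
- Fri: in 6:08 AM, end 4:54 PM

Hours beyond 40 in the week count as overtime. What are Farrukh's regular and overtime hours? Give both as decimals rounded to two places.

Regular 40.00 hours, overtime 5.05 hours

Mon: 8:44 AM–5:22 PM = 8 h 38 min
Tue: 6:26 AM–12:39 PM = 6 h 13 min
Wed: 7:35 AM–4:29 PM = 8 h 54 min
Thu: 8:48 AM–7:20 PM = 10 h 32 min
Fri: 6:08 AM–4:54 PM = 10 h 46 min
Total worked: 45 h 3 min = 45.05 h.
Threshold 40 h → overtime 5 h 3 min, regular 40 h 0 min.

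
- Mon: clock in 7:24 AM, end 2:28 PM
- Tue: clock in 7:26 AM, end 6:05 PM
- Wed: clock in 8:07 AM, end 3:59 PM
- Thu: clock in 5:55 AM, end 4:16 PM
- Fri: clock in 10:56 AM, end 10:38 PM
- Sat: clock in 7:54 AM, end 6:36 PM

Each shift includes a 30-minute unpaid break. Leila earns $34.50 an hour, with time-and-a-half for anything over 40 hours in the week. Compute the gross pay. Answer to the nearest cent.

$2173.50

Mon: 7:24 AM–2:28 PM = 7 h 4 min; less 30 min break → 6 h 34 min
Tue: 7:26 AM–6:05 PM = 10 h 39 min; less 30 min break → 10 h 9 min
Wed: 8:07 AM–3:59 PM = 7 h 52 min; less 30 min break → 7 h 22 min
Thu: 5:55 AM–4:16 PM = 10 h 21 min; less 30 min break → 9 h 51 min
Fri: 10:56 AM–10:38 PM = 11 h 42 min; less 30 min break → 11 h 12 min
Sat: 7:54 AM–6:36 PM = 10 h 42 min; less 30 min break → 10 h 12 min
Total worked: 55 h 20 min = 3320 min.
Regular 40 h 0 min = 2400 min at $34.50/h; overtime 15 h 20 min = 920 min at $51.75/h.
Pay = (2400 × $34.50 + 920 × $51.75) ÷ 60 = $2173.50.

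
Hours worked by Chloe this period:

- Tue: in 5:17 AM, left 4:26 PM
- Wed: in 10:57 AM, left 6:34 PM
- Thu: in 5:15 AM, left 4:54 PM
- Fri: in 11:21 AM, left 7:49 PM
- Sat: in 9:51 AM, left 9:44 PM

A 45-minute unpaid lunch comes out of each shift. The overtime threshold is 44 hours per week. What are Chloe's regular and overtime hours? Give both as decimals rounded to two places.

Regular 44.00 hours, overtime 3.02 hours

Tue: 5:17 AM–4:26 PM = 11 h 9 min; less 45 min break → 10 h 24 min
Wed: 10:57 AM–6:34 PM = 7 h 37 min; less 45 min break → 6 h 52 min
Thu: 5:15 AM–4:54 PM = 11 h 39 min; less 45 min break → 10 h 54 min
Fri: 11:21 AM–7:49 PM = 8 h 28 min; less 45 min break → 7 h 43 min
Sat: 9:51 AM–9:44 PM = 11 h 53 min; less 45 min break → 11 h 8 min
Total worked: 47 h 1 min = 47.02 h.
Threshold 44 h → overtime 3 h 1 min, regular 44 h 0 min.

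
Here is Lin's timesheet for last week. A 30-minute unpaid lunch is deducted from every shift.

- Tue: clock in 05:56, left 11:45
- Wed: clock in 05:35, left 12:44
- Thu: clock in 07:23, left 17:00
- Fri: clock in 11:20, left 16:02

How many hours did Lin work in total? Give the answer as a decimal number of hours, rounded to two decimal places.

Tue: 05:56–11:45 = 5 h 49 min; less 30 min break → 5 h 19 min
Wed: 05:35–12:44 = 7 h 9 min; less 30 min break → 6 h 39 min
Thu: 07:23–17:00 = 9 h 37 min; less 30 min break → 9 h 7 min
Fri: 11:20–16:02 = 4 h 42 min; less 30 min break → 4 h 12 min
Total: 5 h 19 min + 6 h 39 min + 9 h 7 min + 4 h 12 min = 25 h 17 min.

25.28 hours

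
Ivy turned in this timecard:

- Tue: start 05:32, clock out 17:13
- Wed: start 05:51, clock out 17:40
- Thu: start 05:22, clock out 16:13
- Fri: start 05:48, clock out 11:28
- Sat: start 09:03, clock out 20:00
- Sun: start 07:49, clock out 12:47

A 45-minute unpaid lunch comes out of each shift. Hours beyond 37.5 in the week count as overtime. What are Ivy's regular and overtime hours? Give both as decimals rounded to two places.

Tue: 05:32–17:13 = 11 h 41 min; less 45 min break → 10 h 56 min
Wed: 05:51–17:40 = 11 h 49 min; less 45 min break → 11 h 4 min
Thu: 05:22–16:13 = 10 h 51 min; less 45 min break → 10 h 6 min
Fri: 05:48–11:28 = 5 h 40 min; less 45 min break → 4 h 55 min
Sat: 09:03–20:00 = 10 h 57 min; less 45 min break → 10 h 12 min
Sun: 07:49–12:47 = 4 h 58 min; less 45 min break → 4 h 13 min
Total worked: 51 h 26 min = 51.43 h.
Threshold 37.5 h → overtime 13 h 56 min, regular 37 h 30 min.

Regular 37.50 hours, overtime 13.93 hours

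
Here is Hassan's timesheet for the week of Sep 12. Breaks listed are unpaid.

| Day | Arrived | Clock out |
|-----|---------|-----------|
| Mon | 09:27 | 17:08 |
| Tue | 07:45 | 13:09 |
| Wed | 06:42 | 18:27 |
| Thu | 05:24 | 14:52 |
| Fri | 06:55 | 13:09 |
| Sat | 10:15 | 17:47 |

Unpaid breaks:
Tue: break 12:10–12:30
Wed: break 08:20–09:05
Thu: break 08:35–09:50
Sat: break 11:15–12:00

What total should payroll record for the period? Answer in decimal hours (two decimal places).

44.98 hours

Mon: 09:27–17:08 = 7 h 41 min
Tue: 07:45–13:09 = 5 h 24 min; less 20 min break → 5 h 4 min
Wed: 06:42–18:27 = 11 h 45 min; less 45 min break → 11 h 0 min
Thu: 05:24–14:52 = 9 h 28 min; less 75 min break → 8 h 13 min
Fri: 06:55–13:09 = 6 h 14 min
Sat: 10:15–17:47 = 7 h 32 min; less 45 min break → 6 h 47 min
Total: 7 h 41 min + 5 h 4 min + 11 h 0 min + 8 h 13 min + 6 h 14 min + 6 h 47 min = 44 h 59 min.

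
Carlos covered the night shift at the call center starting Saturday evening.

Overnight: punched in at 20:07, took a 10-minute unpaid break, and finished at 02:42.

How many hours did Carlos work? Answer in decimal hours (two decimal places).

Overnight: 20:07 → midnight = 3 h 53 min; midnight → 02:42 = 2 h 42 min; span 6 h 35 min; less 10 min break → 6 h 25 min

6.42 hours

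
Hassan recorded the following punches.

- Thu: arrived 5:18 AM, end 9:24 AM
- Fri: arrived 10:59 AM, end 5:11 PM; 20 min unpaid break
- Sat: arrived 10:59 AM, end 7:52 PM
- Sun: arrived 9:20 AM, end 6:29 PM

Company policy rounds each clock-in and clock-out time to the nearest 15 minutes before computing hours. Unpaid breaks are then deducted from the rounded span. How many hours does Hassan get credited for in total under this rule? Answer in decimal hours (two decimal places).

28.17 hours

Thu: in 5:18 AM→5:15 AM, out 9:24 AM→9:30 AM; 4 h 15 min
Fri: in 10:59 AM→11:00 AM, out 5:11 PM→5:15 PM; 6 h 15 min − 20 min = 5 h 55 min
Sat: in 10:59 AM→11:00 AM, out 7:52 PM→7:45 PM; 8 h 45 min
Sun: in 9:20 AM→9:15 AM, out 6:29 PM→6:30 PM; 9 h 15 min
Total credited: 28 h 10 min.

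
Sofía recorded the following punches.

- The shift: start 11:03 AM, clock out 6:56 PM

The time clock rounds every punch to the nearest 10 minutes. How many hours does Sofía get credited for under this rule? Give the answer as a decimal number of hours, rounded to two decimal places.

The shift: in 11:03 AM→11:00 AM, out 6:56 PM→7:00 PM; 8 h 0 min

8.00 hours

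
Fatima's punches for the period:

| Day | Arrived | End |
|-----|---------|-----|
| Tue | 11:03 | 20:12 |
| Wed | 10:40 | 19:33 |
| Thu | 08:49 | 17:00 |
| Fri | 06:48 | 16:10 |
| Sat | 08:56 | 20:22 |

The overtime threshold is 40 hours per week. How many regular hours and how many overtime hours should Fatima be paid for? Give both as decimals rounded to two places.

Tue: 11:03–20:12 = 9 h 9 min
Wed: 10:40–19:33 = 8 h 53 min
Thu: 08:49–17:00 = 8 h 11 min
Fri: 06:48–16:10 = 9 h 22 min
Sat: 08:56–20:22 = 11 h 26 min
Total worked: 47 h 1 min = 47.02 h.
Threshold 40 h → overtime 7 h 1 min, regular 40 h 0 min.

Regular 40.00 hours, overtime 7.02 hours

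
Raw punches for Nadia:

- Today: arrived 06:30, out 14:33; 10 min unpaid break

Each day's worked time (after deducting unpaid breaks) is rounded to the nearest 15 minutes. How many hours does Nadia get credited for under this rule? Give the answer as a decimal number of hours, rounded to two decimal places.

Today: 06:30–14:33 = 8 h 3 min − 10 min = 7 h 53 min → rounds to 8 h 0 min

8.00 hours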